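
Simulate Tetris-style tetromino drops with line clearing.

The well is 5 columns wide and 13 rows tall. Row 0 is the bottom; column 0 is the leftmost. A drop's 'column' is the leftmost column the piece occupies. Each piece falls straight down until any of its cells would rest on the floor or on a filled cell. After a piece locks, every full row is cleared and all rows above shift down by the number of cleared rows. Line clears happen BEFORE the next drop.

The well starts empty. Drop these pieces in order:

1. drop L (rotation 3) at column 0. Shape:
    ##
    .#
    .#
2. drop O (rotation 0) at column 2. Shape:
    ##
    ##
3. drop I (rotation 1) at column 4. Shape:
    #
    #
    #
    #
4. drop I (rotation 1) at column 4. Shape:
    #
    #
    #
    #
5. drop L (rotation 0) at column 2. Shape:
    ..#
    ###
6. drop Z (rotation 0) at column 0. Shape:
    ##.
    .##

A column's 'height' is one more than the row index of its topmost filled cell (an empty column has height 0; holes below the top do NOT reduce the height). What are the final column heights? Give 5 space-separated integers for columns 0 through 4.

Answer: 11 11 10 9 10

Derivation:
Drop 1: L rot3 at col 0 lands with bottom-row=0; cleared 0 line(s) (total 0); column heights now [3 3 0 0 0], max=3
Drop 2: O rot0 at col 2 lands with bottom-row=0; cleared 0 line(s) (total 0); column heights now [3 3 2 2 0], max=3
Drop 3: I rot1 at col 4 lands with bottom-row=0; cleared 0 line(s) (total 0); column heights now [3 3 2 2 4], max=4
Drop 4: I rot1 at col 4 lands with bottom-row=4; cleared 0 line(s) (total 0); column heights now [3 3 2 2 8], max=8
Drop 5: L rot0 at col 2 lands with bottom-row=8; cleared 0 line(s) (total 0); column heights now [3 3 9 9 10], max=10
Drop 6: Z rot0 at col 0 lands with bottom-row=9; cleared 0 line(s) (total 0); column heights now [11 11 10 9 10], max=11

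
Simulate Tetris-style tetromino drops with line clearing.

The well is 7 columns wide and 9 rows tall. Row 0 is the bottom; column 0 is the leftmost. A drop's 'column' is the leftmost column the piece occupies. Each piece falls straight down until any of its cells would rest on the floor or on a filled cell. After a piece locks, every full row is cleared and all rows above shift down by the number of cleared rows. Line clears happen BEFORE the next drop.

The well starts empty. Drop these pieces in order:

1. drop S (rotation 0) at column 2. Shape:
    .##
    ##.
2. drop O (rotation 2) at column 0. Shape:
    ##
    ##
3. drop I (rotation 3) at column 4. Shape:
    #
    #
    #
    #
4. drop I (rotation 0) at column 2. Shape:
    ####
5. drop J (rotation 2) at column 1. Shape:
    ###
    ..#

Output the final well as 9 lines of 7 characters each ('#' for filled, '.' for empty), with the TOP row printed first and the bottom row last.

Drop 1: S rot0 at col 2 lands with bottom-row=0; cleared 0 line(s) (total 0); column heights now [0 0 1 2 2 0 0], max=2
Drop 2: O rot2 at col 0 lands with bottom-row=0; cleared 0 line(s) (total 0); column heights now [2 2 1 2 2 0 0], max=2
Drop 3: I rot3 at col 4 lands with bottom-row=2; cleared 0 line(s) (total 0); column heights now [2 2 1 2 6 0 0], max=6
Drop 4: I rot0 at col 2 lands with bottom-row=6; cleared 0 line(s) (total 0); column heights now [2 2 7 7 7 7 0], max=7
Drop 5: J rot2 at col 1 lands with bottom-row=7; cleared 0 line(s) (total 0); column heights now [2 9 9 9 7 7 0], max=9

Answer: .###...
...#...
..####.
....#..
....#..
....#..
....#..
##.##..
####...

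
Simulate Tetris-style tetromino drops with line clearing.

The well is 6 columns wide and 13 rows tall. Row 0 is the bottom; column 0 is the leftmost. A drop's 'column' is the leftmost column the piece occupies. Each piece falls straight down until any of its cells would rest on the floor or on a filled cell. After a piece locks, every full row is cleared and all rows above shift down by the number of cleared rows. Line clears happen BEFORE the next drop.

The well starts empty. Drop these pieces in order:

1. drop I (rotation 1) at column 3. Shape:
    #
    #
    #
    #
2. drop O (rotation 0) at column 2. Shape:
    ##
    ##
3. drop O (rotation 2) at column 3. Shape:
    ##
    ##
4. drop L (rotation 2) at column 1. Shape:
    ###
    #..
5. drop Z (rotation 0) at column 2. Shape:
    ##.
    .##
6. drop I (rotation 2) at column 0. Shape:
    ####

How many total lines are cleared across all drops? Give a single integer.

Drop 1: I rot1 at col 3 lands with bottom-row=0; cleared 0 line(s) (total 0); column heights now [0 0 0 4 0 0], max=4
Drop 2: O rot0 at col 2 lands with bottom-row=4; cleared 0 line(s) (total 0); column heights now [0 0 6 6 0 0], max=6
Drop 3: O rot2 at col 3 lands with bottom-row=6; cleared 0 line(s) (total 0); column heights now [0 0 6 8 8 0], max=8
Drop 4: L rot2 at col 1 lands with bottom-row=7; cleared 0 line(s) (total 0); column heights now [0 9 9 9 8 0], max=9
Drop 5: Z rot0 at col 2 lands with bottom-row=9; cleared 0 line(s) (total 0); column heights now [0 9 11 11 10 0], max=11
Drop 6: I rot2 at col 0 lands with bottom-row=11; cleared 0 line(s) (total 0); column heights now [12 12 12 12 10 0], max=12

Answer: 0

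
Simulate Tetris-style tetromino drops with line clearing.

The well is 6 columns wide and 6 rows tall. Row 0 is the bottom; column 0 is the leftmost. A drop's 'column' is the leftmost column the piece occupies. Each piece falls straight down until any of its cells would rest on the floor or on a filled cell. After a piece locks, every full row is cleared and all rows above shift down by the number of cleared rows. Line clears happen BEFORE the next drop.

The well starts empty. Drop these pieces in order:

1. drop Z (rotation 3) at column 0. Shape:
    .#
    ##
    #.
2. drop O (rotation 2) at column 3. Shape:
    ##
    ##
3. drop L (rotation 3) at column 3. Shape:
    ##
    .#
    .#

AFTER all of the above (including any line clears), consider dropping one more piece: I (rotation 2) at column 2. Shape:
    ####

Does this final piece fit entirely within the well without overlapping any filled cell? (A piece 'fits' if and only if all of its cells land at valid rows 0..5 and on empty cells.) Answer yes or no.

Drop 1: Z rot3 at col 0 lands with bottom-row=0; cleared 0 line(s) (total 0); column heights now [2 3 0 0 0 0], max=3
Drop 2: O rot2 at col 3 lands with bottom-row=0; cleared 0 line(s) (total 0); column heights now [2 3 0 2 2 0], max=3
Drop 3: L rot3 at col 3 lands with bottom-row=2; cleared 0 line(s) (total 0); column heights now [2 3 0 5 5 0], max=5
Test piece I rot2 at col 2 (width 4): heights before test = [2 3 0 5 5 0]; fits = True

Answer: yes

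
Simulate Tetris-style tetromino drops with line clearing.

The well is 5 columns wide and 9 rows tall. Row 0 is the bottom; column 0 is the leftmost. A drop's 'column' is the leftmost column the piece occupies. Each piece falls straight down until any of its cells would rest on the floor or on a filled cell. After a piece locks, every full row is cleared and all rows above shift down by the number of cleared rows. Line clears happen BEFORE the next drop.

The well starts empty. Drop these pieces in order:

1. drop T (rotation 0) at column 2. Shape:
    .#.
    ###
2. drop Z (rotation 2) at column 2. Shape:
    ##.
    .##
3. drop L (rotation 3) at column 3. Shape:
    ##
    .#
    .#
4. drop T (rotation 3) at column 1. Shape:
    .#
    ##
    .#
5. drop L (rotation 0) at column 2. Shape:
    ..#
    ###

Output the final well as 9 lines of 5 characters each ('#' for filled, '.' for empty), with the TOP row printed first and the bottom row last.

Answer: ....#
..###
..#..
.####
..#.#
..###
...##
...#.
..###

Derivation:
Drop 1: T rot0 at col 2 lands with bottom-row=0; cleared 0 line(s) (total 0); column heights now [0 0 1 2 1], max=2
Drop 2: Z rot2 at col 2 lands with bottom-row=2; cleared 0 line(s) (total 0); column heights now [0 0 4 4 3], max=4
Drop 3: L rot3 at col 3 lands with bottom-row=3; cleared 0 line(s) (total 0); column heights now [0 0 4 6 6], max=6
Drop 4: T rot3 at col 1 lands with bottom-row=4; cleared 0 line(s) (total 0); column heights now [0 6 7 6 6], max=7
Drop 5: L rot0 at col 2 lands with bottom-row=7; cleared 0 line(s) (total 0); column heights now [0 6 8 8 9], max=9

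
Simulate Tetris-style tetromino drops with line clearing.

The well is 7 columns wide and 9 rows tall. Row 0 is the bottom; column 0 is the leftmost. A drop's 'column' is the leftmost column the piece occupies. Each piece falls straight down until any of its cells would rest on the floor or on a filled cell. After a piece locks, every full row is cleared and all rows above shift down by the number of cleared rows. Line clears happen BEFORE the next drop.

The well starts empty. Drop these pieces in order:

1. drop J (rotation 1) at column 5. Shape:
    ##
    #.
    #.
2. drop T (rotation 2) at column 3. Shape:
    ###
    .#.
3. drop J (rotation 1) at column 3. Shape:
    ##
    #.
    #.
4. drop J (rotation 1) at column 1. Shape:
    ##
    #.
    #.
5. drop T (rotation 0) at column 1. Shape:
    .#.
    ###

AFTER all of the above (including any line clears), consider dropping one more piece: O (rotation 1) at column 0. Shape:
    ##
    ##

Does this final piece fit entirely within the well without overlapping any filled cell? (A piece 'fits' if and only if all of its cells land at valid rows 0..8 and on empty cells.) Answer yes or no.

Drop 1: J rot1 at col 5 lands with bottom-row=0; cleared 0 line(s) (total 0); column heights now [0 0 0 0 0 3 3], max=3
Drop 2: T rot2 at col 3 lands with bottom-row=2; cleared 0 line(s) (total 0); column heights now [0 0 0 4 4 4 3], max=4
Drop 3: J rot1 at col 3 lands with bottom-row=4; cleared 0 line(s) (total 0); column heights now [0 0 0 7 7 4 3], max=7
Drop 4: J rot1 at col 1 lands with bottom-row=0; cleared 0 line(s) (total 0); column heights now [0 3 3 7 7 4 3], max=7
Drop 5: T rot0 at col 1 lands with bottom-row=7; cleared 0 line(s) (total 0); column heights now [0 8 9 8 7 4 3], max=9
Test piece O rot1 at col 0 (width 2): heights before test = [0 8 9 8 7 4 3]; fits = False

Answer: no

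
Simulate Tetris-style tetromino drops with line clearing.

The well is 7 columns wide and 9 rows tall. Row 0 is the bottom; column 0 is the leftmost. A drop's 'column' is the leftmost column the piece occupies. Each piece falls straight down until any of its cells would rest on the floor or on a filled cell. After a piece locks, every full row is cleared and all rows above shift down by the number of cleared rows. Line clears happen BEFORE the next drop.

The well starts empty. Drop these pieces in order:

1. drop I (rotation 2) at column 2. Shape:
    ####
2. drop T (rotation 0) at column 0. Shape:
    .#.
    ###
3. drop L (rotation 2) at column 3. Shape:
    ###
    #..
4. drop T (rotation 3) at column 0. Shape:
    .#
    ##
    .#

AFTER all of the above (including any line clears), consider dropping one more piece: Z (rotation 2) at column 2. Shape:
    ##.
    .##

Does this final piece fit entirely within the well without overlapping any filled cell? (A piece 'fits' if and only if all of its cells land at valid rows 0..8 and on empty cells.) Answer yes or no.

Drop 1: I rot2 at col 2 lands with bottom-row=0; cleared 0 line(s) (total 0); column heights now [0 0 1 1 1 1 0], max=1
Drop 2: T rot0 at col 0 lands with bottom-row=1; cleared 0 line(s) (total 0); column heights now [2 3 2 1 1 1 0], max=3
Drop 3: L rot2 at col 3 lands with bottom-row=1; cleared 0 line(s) (total 0); column heights now [2 3 2 3 3 3 0], max=3
Drop 4: T rot3 at col 0 lands with bottom-row=3; cleared 0 line(s) (total 0); column heights now [5 6 2 3 3 3 0], max=6
Test piece Z rot2 at col 2 (width 3): heights before test = [5 6 2 3 3 3 0]; fits = True

Answer: yes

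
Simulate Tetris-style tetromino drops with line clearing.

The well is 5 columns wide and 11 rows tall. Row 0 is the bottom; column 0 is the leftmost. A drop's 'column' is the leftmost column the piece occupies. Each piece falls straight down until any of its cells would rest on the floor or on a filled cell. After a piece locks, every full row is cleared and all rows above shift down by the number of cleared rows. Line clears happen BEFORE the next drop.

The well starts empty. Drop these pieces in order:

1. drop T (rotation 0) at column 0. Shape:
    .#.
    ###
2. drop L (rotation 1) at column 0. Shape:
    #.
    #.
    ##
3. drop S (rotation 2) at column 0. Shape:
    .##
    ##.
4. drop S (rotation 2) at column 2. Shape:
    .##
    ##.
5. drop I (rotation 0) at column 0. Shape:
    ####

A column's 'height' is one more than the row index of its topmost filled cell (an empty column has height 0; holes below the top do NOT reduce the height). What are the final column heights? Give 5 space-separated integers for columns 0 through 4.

Answer: 10 10 10 10 9

Derivation:
Drop 1: T rot0 at col 0 lands with bottom-row=0; cleared 0 line(s) (total 0); column heights now [1 2 1 0 0], max=2
Drop 2: L rot1 at col 0 lands with bottom-row=2; cleared 0 line(s) (total 0); column heights now [5 3 1 0 0], max=5
Drop 3: S rot2 at col 0 lands with bottom-row=5; cleared 0 line(s) (total 0); column heights now [6 7 7 0 0], max=7
Drop 4: S rot2 at col 2 lands with bottom-row=7; cleared 0 line(s) (total 0); column heights now [6 7 8 9 9], max=9
Drop 5: I rot0 at col 0 lands with bottom-row=9; cleared 0 line(s) (total 0); column heights now [10 10 10 10 9], max=10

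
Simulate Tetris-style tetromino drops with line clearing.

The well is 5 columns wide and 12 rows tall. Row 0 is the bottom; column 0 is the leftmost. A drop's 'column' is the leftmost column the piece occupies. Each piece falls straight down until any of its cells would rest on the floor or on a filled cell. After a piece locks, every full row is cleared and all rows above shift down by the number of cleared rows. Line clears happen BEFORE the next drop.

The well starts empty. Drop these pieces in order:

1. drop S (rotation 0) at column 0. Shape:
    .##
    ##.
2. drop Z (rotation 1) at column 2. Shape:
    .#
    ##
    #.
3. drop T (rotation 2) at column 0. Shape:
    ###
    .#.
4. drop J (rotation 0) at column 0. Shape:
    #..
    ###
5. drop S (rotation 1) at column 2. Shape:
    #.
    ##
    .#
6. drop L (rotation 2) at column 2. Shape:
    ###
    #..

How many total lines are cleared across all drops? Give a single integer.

Answer: 0

Derivation:
Drop 1: S rot0 at col 0 lands with bottom-row=0; cleared 0 line(s) (total 0); column heights now [1 2 2 0 0], max=2
Drop 2: Z rot1 at col 2 lands with bottom-row=2; cleared 0 line(s) (total 0); column heights now [1 2 4 5 0], max=5
Drop 3: T rot2 at col 0 lands with bottom-row=3; cleared 0 line(s) (total 0); column heights now [5 5 5 5 0], max=5
Drop 4: J rot0 at col 0 lands with bottom-row=5; cleared 0 line(s) (total 0); column heights now [7 6 6 5 0], max=7
Drop 5: S rot1 at col 2 lands with bottom-row=5; cleared 0 line(s) (total 0); column heights now [7 6 8 7 0], max=8
Drop 6: L rot2 at col 2 lands with bottom-row=8; cleared 0 line(s) (total 0); column heights now [7 6 10 10 10], max=10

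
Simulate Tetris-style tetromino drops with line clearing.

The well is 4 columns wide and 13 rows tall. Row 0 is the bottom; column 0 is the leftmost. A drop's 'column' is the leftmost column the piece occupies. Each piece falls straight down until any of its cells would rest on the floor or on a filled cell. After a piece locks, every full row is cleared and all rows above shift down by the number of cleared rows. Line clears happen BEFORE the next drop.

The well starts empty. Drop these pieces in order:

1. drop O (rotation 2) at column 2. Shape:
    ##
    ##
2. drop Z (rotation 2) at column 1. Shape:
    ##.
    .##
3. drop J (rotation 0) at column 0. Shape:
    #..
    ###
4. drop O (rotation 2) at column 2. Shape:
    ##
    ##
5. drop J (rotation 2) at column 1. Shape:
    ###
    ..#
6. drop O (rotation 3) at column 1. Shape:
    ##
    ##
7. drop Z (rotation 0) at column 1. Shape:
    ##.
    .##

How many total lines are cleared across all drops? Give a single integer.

Answer: 0

Derivation:
Drop 1: O rot2 at col 2 lands with bottom-row=0; cleared 0 line(s) (total 0); column heights now [0 0 2 2], max=2
Drop 2: Z rot2 at col 1 lands with bottom-row=2; cleared 0 line(s) (total 0); column heights now [0 4 4 3], max=4
Drop 3: J rot0 at col 0 lands with bottom-row=4; cleared 0 line(s) (total 0); column heights now [6 5 5 3], max=6
Drop 4: O rot2 at col 2 lands with bottom-row=5; cleared 0 line(s) (total 0); column heights now [6 5 7 7], max=7
Drop 5: J rot2 at col 1 lands with bottom-row=7; cleared 0 line(s) (total 0); column heights now [6 9 9 9], max=9
Drop 6: O rot3 at col 1 lands with bottom-row=9; cleared 0 line(s) (total 0); column heights now [6 11 11 9], max=11
Drop 7: Z rot0 at col 1 lands with bottom-row=11; cleared 0 line(s) (total 0); column heights now [6 13 13 12], max=13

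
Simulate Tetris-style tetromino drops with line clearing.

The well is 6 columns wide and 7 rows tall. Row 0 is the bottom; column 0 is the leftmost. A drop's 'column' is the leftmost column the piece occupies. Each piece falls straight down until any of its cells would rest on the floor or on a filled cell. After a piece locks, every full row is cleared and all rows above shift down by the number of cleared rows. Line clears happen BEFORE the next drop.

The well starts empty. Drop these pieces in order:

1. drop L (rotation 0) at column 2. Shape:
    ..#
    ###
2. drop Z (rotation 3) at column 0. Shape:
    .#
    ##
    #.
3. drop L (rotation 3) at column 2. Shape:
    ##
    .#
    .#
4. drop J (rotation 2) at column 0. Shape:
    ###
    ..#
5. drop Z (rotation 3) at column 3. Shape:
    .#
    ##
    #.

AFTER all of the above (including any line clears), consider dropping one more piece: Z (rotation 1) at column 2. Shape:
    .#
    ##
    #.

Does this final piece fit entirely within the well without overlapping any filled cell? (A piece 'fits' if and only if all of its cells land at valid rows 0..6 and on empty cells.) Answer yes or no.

Drop 1: L rot0 at col 2 lands with bottom-row=0; cleared 0 line(s) (total 0); column heights now [0 0 1 1 2 0], max=2
Drop 2: Z rot3 at col 0 lands with bottom-row=0; cleared 0 line(s) (total 0); column heights now [2 3 1 1 2 0], max=3
Drop 3: L rot3 at col 2 lands with bottom-row=1; cleared 0 line(s) (total 0); column heights now [2 3 4 4 2 0], max=4
Drop 4: J rot2 at col 0 lands with bottom-row=4; cleared 0 line(s) (total 0); column heights now [6 6 6 4 2 0], max=6
Drop 5: Z rot3 at col 3 lands with bottom-row=4; cleared 0 line(s) (total 0); column heights now [6 6 6 6 7 0], max=7
Test piece Z rot1 at col 2 (width 2): heights before test = [6 6 6 6 7 0]; fits = False

Answer: no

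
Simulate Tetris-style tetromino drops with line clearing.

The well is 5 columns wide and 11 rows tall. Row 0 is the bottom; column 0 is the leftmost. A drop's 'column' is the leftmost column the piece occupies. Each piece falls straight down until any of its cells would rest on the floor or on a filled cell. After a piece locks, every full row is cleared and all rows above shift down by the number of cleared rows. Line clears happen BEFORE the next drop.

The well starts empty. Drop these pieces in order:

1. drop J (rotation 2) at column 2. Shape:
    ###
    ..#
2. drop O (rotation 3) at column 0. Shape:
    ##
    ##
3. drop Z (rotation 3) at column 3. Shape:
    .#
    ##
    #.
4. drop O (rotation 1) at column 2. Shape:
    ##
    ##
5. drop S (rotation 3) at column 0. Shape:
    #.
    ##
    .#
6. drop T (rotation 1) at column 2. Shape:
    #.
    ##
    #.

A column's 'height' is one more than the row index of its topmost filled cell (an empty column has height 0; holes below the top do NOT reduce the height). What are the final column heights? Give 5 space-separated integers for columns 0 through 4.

Answer: 3 2 6 5 2

Derivation:
Drop 1: J rot2 at col 2 lands with bottom-row=0; cleared 0 line(s) (total 0); column heights now [0 0 2 2 2], max=2
Drop 2: O rot3 at col 0 lands with bottom-row=0; cleared 1 line(s) (total 1); column heights now [1 1 0 0 1], max=1
Drop 3: Z rot3 at col 3 lands with bottom-row=0; cleared 0 line(s) (total 1); column heights now [1 1 0 2 3], max=3
Drop 4: O rot1 at col 2 lands with bottom-row=2; cleared 0 line(s) (total 1); column heights now [1 1 4 4 3], max=4
Drop 5: S rot3 at col 0 lands with bottom-row=1; cleared 1 line(s) (total 2); column heights now [3 2 3 3 2], max=3
Drop 6: T rot1 at col 2 lands with bottom-row=3; cleared 0 line(s) (total 2); column heights now [3 2 6 5 2], max=6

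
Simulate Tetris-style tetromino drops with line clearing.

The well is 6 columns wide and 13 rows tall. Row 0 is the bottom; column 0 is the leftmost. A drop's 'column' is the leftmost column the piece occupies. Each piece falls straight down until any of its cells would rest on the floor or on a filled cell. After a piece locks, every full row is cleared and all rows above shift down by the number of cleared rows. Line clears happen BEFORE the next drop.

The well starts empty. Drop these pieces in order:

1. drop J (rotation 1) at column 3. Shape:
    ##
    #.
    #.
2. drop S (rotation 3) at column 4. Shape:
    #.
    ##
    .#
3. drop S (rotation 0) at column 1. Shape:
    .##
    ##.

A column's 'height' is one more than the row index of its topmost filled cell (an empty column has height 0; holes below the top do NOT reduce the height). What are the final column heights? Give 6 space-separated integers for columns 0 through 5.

Answer: 0 3 4 4 5 4

Derivation:
Drop 1: J rot1 at col 3 lands with bottom-row=0; cleared 0 line(s) (total 0); column heights now [0 0 0 3 3 0], max=3
Drop 2: S rot3 at col 4 lands with bottom-row=2; cleared 0 line(s) (total 0); column heights now [0 0 0 3 5 4], max=5
Drop 3: S rot0 at col 1 lands with bottom-row=2; cleared 0 line(s) (total 0); column heights now [0 3 4 4 5 4], max=5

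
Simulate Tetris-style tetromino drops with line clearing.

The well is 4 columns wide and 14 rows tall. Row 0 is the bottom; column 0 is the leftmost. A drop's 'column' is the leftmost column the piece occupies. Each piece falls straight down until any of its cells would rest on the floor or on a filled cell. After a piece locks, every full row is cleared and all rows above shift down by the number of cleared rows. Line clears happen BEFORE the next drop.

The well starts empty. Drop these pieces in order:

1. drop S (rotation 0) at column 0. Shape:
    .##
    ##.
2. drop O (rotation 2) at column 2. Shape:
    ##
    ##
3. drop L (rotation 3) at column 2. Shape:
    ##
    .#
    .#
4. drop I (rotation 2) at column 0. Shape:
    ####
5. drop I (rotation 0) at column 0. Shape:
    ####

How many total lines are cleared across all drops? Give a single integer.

Answer: 2

Derivation:
Drop 1: S rot0 at col 0 lands with bottom-row=0; cleared 0 line(s) (total 0); column heights now [1 2 2 0], max=2
Drop 2: O rot2 at col 2 lands with bottom-row=2; cleared 0 line(s) (total 0); column heights now [1 2 4 4], max=4
Drop 3: L rot3 at col 2 lands with bottom-row=4; cleared 0 line(s) (total 0); column heights now [1 2 7 7], max=7
Drop 4: I rot2 at col 0 lands with bottom-row=7; cleared 1 line(s) (total 1); column heights now [1 2 7 7], max=7
Drop 5: I rot0 at col 0 lands with bottom-row=7; cleared 1 line(s) (total 2); column heights now [1 2 7 7], max=7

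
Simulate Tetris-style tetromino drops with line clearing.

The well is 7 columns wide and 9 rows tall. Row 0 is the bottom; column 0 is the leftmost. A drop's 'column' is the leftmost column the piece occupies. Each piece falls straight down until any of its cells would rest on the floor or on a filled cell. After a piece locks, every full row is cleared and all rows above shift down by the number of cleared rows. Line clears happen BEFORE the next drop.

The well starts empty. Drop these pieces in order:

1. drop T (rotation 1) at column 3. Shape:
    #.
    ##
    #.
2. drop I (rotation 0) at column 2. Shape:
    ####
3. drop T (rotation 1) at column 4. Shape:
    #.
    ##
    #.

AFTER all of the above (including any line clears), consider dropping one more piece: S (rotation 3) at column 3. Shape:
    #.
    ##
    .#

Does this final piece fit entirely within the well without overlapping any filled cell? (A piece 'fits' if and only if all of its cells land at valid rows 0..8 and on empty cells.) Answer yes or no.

Drop 1: T rot1 at col 3 lands with bottom-row=0; cleared 0 line(s) (total 0); column heights now [0 0 0 3 2 0 0], max=3
Drop 2: I rot0 at col 2 lands with bottom-row=3; cleared 0 line(s) (total 0); column heights now [0 0 4 4 4 4 0], max=4
Drop 3: T rot1 at col 4 lands with bottom-row=4; cleared 0 line(s) (total 0); column heights now [0 0 4 4 7 6 0], max=7
Test piece S rot3 at col 3 (width 2): heights before test = [0 0 4 4 7 6 0]; fits = False

Answer: no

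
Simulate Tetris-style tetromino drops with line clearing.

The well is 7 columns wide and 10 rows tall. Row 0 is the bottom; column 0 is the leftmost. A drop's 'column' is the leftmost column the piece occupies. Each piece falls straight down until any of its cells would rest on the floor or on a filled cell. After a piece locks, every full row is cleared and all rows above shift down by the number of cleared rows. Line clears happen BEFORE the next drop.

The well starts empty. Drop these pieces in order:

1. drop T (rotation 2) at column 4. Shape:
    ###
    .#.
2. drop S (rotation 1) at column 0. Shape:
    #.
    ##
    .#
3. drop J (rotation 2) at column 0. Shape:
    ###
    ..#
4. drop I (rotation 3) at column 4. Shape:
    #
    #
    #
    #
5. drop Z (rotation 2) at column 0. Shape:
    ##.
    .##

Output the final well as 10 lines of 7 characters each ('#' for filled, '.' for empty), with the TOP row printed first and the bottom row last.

Answer: .......
.......
.......
.......
##..#..
.##.#..
###.#..
#.#.#..
##..###
.#...#.

Derivation:
Drop 1: T rot2 at col 4 lands with bottom-row=0; cleared 0 line(s) (total 0); column heights now [0 0 0 0 2 2 2], max=2
Drop 2: S rot1 at col 0 lands with bottom-row=0; cleared 0 line(s) (total 0); column heights now [3 2 0 0 2 2 2], max=3
Drop 3: J rot2 at col 0 lands with bottom-row=2; cleared 0 line(s) (total 0); column heights now [4 4 4 0 2 2 2], max=4
Drop 4: I rot3 at col 4 lands with bottom-row=2; cleared 0 line(s) (total 0); column heights now [4 4 4 0 6 2 2], max=6
Drop 5: Z rot2 at col 0 lands with bottom-row=4; cleared 0 line(s) (total 0); column heights now [6 6 5 0 6 2 2], max=6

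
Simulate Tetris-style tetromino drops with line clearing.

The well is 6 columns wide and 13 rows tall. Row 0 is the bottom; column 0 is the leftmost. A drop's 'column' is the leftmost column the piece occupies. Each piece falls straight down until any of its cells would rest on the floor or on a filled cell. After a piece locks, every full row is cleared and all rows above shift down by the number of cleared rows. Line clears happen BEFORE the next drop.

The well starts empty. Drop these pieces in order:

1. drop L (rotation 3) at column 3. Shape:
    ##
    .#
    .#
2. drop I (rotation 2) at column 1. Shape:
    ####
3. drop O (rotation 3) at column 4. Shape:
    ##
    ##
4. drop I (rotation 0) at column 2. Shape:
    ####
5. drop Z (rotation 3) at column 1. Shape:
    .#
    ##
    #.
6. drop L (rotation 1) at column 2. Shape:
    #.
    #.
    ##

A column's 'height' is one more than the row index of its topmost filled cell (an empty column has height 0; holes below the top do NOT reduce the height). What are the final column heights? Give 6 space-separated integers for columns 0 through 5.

Answer: 0 8 12 10 7 7

Derivation:
Drop 1: L rot3 at col 3 lands with bottom-row=0; cleared 0 line(s) (total 0); column heights now [0 0 0 3 3 0], max=3
Drop 2: I rot2 at col 1 lands with bottom-row=3; cleared 0 line(s) (total 0); column heights now [0 4 4 4 4 0], max=4
Drop 3: O rot3 at col 4 lands with bottom-row=4; cleared 0 line(s) (total 0); column heights now [0 4 4 4 6 6], max=6
Drop 4: I rot0 at col 2 lands with bottom-row=6; cleared 0 line(s) (total 0); column heights now [0 4 7 7 7 7], max=7
Drop 5: Z rot3 at col 1 lands with bottom-row=6; cleared 0 line(s) (total 0); column heights now [0 8 9 7 7 7], max=9
Drop 6: L rot1 at col 2 lands with bottom-row=9; cleared 0 line(s) (total 0); column heights now [0 8 12 10 7 7], max=12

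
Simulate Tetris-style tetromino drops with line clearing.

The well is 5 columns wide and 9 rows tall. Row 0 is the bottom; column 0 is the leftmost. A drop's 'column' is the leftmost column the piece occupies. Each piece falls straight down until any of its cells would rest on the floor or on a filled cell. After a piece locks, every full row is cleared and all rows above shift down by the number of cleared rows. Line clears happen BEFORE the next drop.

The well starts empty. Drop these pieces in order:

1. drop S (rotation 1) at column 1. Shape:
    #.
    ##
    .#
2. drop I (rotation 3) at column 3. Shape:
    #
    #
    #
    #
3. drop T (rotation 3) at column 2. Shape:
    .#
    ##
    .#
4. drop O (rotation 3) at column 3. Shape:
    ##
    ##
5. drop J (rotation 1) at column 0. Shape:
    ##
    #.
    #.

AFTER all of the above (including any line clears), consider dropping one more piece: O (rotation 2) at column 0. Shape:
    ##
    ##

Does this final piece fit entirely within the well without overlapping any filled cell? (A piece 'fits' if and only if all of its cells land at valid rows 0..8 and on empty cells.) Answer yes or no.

Answer: yes

Derivation:
Drop 1: S rot1 at col 1 lands with bottom-row=0; cleared 0 line(s) (total 0); column heights now [0 3 2 0 0], max=3
Drop 2: I rot3 at col 3 lands with bottom-row=0; cleared 0 line(s) (total 0); column heights now [0 3 2 4 0], max=4
Drop 3: T rot3 at col 2 lands with bottom-row=4; cleared 0 line(s) (total 0); column heights now [0 3 6 7 0], max=7
Drop 4: O rot3 at col 3 lands with bottom-row=7; cleared 0 line(s) (total 0); column heights now [0 3 6 9 9], max=9
Drop 5: J rot1 at col 0 lands with bottom-row=1; cleared 0 line(s) (total 0); column heights now [4 4 6 9 9], max=9
Test piece O rot2 at col 0 (width 2): heights before test = [4 4 6 9 9]; fits = True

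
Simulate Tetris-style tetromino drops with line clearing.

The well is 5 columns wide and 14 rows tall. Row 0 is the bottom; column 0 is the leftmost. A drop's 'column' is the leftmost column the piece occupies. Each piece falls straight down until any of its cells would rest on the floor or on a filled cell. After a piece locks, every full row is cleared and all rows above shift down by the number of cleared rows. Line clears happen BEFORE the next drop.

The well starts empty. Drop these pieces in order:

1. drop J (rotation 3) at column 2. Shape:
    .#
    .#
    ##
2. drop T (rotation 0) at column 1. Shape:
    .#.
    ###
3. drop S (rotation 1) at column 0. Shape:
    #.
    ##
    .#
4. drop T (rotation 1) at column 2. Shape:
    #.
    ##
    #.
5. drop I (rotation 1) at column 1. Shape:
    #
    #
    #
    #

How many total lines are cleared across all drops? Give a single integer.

Drop 1: J rot3 at col 2 lands with bottom-row=0; cleared 0 line(s) (total 0); column heights now [0 0 1 3 0], max=3
Drop 2: T rot0 at col 1 lands with bottom-row=3; cleared 0 line(s) (total 0); column heights now [0 4 5 4 0], max=5
Drop 3: S rot1 at col 0 lands with bottom-row=4; cleared 0 line(s) (total 0); column heights now [7 6 5 4 0], max=7
Drop 4: T rot1 at col 2 lands with bottom-row=5; cleared 0 line(s) (total 0); column heights now [7 6 8 7 0], max=8
Drop 5: I rot1 at col 1 lands with bottom-row=6; cleared 0 line(s) (total 0); column heights now [7 10 8 7 0], max=10

Answer: 0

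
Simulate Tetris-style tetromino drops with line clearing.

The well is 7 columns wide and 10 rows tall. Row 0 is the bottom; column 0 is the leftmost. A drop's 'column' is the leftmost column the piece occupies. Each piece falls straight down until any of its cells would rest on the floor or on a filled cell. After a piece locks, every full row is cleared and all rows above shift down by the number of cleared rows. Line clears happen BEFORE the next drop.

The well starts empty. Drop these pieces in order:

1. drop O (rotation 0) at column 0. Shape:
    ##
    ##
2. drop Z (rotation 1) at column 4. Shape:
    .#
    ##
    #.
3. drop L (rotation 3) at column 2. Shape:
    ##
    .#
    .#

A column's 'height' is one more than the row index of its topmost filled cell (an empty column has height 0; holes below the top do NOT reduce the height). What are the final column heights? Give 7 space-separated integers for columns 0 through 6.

Drop 1: O rot0 at col 0 lands with bottom-row=0; cleared 0 line(s) (total 0); column heights now [2 2 0 0 0 0 0], max=2
Drop 2: Z rot1 at col 4 lands with bottom-row=0; cleared 0 line(s) (total 0); column heights now [2 2 0 0 2 3 0], max=3
Drop 3: L rot3 at col 2 lands with bottom-row=0; cleared 0 line(s) (total 0); column heights now [2 2 3 3 2 3 0], max=3

Answer: 2 2 3 3 2 3 0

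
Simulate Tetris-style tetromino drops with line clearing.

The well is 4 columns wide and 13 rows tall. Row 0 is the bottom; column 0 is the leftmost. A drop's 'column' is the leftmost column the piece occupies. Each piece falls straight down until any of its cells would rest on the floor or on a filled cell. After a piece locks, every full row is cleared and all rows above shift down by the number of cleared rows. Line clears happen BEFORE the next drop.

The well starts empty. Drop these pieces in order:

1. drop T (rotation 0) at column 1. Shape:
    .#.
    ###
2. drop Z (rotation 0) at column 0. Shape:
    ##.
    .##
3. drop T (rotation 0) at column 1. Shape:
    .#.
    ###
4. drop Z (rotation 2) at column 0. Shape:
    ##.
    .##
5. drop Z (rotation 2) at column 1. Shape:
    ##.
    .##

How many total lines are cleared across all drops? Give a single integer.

Answer: 1

Derivation:
Drop 1: T rot0 at col 1 lands with bottom-row=0; cleared 0 line(s) (total 0); column heights now [0 1 2 1], max=2
Drop 2: Z rot0 at col 0 lands with bottom-row=2; cleared 0 line(s) (total 0); column heights now [4 4 3 1], max=4
Drop 3: T rot0 at col 1 lands with bottom-row=4; cleared 0 line(s) (total 0); column heights now [4 5 6 5], max=6
Drop 4: Z rot2 at col 0 lands with bottom-row=6; cleared 0 line(s) (total 0); column heights now [8 8 7 5], max=8
Drop 5: Z rot2 at col 1 lands with bottom-row=7; cleared 1 line(s) (total 1); column heights now [4 8 8 5], max=8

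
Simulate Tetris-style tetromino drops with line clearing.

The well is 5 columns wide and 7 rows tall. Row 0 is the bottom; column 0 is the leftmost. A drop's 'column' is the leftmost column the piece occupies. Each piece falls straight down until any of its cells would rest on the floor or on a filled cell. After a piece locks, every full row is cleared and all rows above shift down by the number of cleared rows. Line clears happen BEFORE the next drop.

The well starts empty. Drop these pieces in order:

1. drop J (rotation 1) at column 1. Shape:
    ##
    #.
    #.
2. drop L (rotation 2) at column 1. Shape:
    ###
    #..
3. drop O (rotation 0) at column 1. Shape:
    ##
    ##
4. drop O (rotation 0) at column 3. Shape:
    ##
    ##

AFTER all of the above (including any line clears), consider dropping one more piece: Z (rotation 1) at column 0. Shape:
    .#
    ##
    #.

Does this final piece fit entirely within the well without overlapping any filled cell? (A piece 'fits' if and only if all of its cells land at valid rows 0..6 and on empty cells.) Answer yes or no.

Drop 1: J rot1 at col 1 lands with bottom-row=0; cleared 0 line(s) (total 0); column heights now [0 3 3 0 0], max=3
Drop 2: L rot2 at col 1 lands with bottom-row=3; cleared 0 line(s) (total 0); column heights now [0 5 5 5 0], max=5
Drop 3: O rot0 at col 1 lands with bottom-row=5; cleared 0 line(s) (total 0); column heights now [0 7 7 5 0], max=7
Drop 4: O rot0 at col 3 lands with bottom-row=5; cleared 0 line(s) (total 0); column heights now [0 7 7 7 7], max=7
Test piece Z rot1 at col 0 (width 2): heights before test = [0 7 7 7 7]; fits = False

Answer: no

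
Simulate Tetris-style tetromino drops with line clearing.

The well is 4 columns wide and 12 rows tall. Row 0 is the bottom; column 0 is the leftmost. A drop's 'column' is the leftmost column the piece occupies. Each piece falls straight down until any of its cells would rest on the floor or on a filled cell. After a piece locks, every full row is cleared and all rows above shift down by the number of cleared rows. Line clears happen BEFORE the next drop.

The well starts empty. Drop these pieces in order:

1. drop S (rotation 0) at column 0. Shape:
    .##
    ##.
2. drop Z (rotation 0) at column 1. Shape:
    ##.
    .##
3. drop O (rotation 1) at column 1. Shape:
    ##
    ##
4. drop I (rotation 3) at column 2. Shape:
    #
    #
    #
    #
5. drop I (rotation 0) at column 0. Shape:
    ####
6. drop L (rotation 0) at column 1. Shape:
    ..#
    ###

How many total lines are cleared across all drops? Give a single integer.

Drop 1: S rot0 at col 0 lands with bottom-row=0; cleared 0 line(s) (total 0); column heights now [1 2 2 0], max=2
Drop 2: Z rot0 at col 1 lands with bottom-row=2; cleared 0 line(s) (total 0); column heights now [1 4 4 3], max=4
Drop 3: O rot1 at col 1 lands with bottom-row=4; cleared 0 line(s) (total 0); column heights now [1 6 6 3], max=6
Drop 4: I rot3 at col 2 lands with bottom-row=6; cleared 0 line(s) (total 0); column heights now [1 6 10 3], max=10
Drop 5: I rot0 at col 0 lands with bottom-row=10; cleared 1 line(s) (total 1); column heights now [1 6 10 3], max=10
Drop 6: L rot0 at col 1 lands with bottom-row=10; cleared 0 line(s) (total 1); column heights now [1 11 11 12], max=12

Answer: 1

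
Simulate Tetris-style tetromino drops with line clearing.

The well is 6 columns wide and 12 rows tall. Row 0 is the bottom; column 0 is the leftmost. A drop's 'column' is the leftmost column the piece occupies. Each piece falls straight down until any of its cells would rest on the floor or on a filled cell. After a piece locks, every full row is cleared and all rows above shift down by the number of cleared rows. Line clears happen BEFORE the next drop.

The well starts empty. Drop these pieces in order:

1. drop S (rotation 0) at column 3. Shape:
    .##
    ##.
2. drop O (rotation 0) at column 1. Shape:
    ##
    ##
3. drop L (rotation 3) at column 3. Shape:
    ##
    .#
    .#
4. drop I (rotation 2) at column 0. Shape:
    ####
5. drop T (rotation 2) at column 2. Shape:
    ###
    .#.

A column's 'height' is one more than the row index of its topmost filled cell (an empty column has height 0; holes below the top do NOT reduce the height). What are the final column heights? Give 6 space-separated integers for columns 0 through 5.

Drop 1: S rot0 at col 3 lands with bottom-row=0; cleared 0 line(s) (total 0); column heights now [0 0 0 1 2 2], max=2
Drop 2: O rot0 at col 1 lands with bottom-row=0; cleared 0 line(s) (total 0); column heights now [0 2 2 1 2 2], max=2
Drop 3: L rot3 at col 3 lands with bottom-row=2; cleared 0 line(s) (total 0); column heights now [0 2 2 5 5 2], max=5
Drop 4: I rot2 at col 0 lands with bottom-row=5; cleared 0 line(s) (total 0); column heights now [6 6 6 6 5 2], max=6
Drop 5: T rot2 at col 2 lands with bottom-row=6; cleared 0 line(s) (total 0); column heights now [6 6 8 8 8 2], max=8

Answer: 6 6 8 8 8 2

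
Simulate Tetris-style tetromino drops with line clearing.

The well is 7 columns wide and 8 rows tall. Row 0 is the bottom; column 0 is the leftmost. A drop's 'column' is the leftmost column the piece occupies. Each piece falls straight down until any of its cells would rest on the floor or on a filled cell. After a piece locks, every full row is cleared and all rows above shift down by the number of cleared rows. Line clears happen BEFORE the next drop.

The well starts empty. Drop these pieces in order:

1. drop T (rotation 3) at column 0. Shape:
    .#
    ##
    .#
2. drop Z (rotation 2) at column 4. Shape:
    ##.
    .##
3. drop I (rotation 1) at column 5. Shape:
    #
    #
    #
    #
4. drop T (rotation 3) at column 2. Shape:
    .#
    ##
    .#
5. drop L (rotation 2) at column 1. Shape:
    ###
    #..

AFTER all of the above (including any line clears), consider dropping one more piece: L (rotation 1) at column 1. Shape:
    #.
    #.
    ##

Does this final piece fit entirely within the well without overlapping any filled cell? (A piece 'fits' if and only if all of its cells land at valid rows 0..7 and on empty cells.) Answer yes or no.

Drop 1: T rot3 at col 0 lands with bottom-row=0; cleared 0 line(s) (total 0); column heights now [2 3 0 0 0 0 0], max=3
Drop 2: Z rot2 at col 4 lands with bottom-row=0; cleared 0 line(s) (total 0); column heights now [2 3 0 0 2 2 1], max=3
Drop 3: I rot1 at col 5 lands with bottom-row=2; cleared 0 line(s) (total 0); column heights now [2 3 0 0 2 6 1], max=6
Drop 4: T rot3 at col 2 lands with bottom-row=0; cleared 0 line(s) (total 0); column heights now [2 3 2 3 2 6 1], max=6
Drop 5: L rot2 at col 1 lands with bottom-row=3; cleared 0 line(s) (total 0); column heights now [2 5 5 5 2 6 1], max=6
Test piece L rot1 at col 1 (width 2): heights before test = [2 5 5 5 2 6 1]; fits = True

Answer: yes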